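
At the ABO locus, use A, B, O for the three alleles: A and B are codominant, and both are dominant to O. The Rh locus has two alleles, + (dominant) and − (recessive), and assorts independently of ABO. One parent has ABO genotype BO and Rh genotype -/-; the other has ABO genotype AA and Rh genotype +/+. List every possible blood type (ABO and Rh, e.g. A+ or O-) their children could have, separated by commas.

Gametes from BO × AA give offspring ABO genotypes AB, AO, i.e. phenotypes A, AB.
Rh cross -/- × +/+ → phenotypes Rh+.
Combining independently: A+, AB+.

A+, AB+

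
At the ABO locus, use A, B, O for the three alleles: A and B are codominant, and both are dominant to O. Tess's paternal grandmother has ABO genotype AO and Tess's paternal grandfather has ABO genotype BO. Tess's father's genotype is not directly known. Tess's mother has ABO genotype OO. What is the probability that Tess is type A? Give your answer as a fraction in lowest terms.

Tess's father's ABO genotype from AO × BO: 1/4 AB, 1/4 AO, 1/4 BO, 1/4 OO.
Crossing each possibility with the mother OO and summing P(type A): 1/4·1/2 + 1/4·1/2 + 1/4·0 + 1/4·0 = 1/4.

1/4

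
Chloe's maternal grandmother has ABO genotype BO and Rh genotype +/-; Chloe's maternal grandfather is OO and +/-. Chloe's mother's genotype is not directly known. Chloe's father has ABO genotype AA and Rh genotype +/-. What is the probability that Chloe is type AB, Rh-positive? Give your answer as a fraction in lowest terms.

3/16

Chloe's mother's ABO genotype from BO × OO: 1/2 BO, 1/2 OO.
Crossing each possibility with the father AA and summing P(type AB): 1/2·1/2 + 1/2·0 = 1/4.
Similarly for Rh via the mother's Rh distribution: P(Rh+) = 3/4.
Independent loci: 1/4 × 3/4 = 3/16.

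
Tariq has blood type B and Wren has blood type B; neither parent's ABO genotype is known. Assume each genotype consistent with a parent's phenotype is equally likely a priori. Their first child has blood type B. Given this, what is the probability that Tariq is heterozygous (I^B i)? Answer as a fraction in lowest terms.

Possible genotypes: Tariq ∈ {I^B I^B, I^B i}; Wren ∈ {I^B I^B, I^B i}.
Weight each parental genotype pair by prior × P(type-B child):
  I^B I^B × I^B I^B: posterior weight 4/15.
  I^B I^B × I^B i: posterior weight 4/15.
  I^B i × I^B I^B: posterior weight 4/15.
  I^B i × I^B i: posterior weight 1/5.
Sum the posterior weight over pairs where Tariq is I^B i: 7/15.

7/15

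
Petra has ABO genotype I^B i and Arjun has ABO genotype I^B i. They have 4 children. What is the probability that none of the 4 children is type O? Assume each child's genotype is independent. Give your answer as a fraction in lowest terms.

ABO cross I^B i × I^B i → 1/4 O, 3/4 B.
So P(type O) = 1/4 per child.
P(not type O) = 3/4 for one child; (3/4)^4 = 81/256.

81/256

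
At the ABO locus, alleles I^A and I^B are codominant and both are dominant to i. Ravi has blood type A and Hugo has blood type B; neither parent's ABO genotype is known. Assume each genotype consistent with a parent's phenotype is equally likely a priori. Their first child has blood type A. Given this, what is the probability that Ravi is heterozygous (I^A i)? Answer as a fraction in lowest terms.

1/3

Possible genotypes: Ravi ∈ {I^A I^A, I^A i}; Hugo ∈ {I^B I^B, I^B i}.
Weight each parental genotype pair by prior × P(type-A child):
  I^A I^A × I^B i: posterior weight 2/3.
  I^A i × I^B i: posterior weight 1/3.
Sum the posterior weight over pairs where Ravi is I^A i: 1/3.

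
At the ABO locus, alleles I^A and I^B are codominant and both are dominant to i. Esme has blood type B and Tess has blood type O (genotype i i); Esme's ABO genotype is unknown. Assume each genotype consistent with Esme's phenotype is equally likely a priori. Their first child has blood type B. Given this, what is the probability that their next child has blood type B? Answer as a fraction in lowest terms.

5/6

Possible genotypes: Esme ∈ {I^B I^B, I^B i}; Tess ∈ {i i}.
Weight each parental genotype pair by prior × P(type-B child):
  I^B I^B × i i: posterior weight 2/3; P(next child type B) = 1.
  I^B i × i i: posterior weight 1/3; P(next child type B) = 1/2.
Weighted sum = 5/6.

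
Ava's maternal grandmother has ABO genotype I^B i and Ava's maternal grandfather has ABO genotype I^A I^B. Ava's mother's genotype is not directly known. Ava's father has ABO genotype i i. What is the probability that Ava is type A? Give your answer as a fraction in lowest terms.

1/4

Ava's mother's ABO genotype from I^B i × I^A I^B: 1/4 I^A I^B, 1/4 I^A i, 1/4 I^B I^B, 1/4 I^B i.
Crossing each possibility with the father i i and summing P(type A): 1/4·1/2 + 1/4·1/2 + 1/4·0 + 1/4·0 = 1/4.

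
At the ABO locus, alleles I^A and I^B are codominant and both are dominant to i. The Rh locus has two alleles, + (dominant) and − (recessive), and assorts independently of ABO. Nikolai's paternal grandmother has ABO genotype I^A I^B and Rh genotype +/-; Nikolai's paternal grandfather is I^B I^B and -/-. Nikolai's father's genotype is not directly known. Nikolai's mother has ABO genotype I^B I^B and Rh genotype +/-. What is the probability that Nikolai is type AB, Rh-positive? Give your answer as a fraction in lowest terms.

5/32

Nikolai's father's ABO genotype from I^A I^B × I^B I^B: 1/2 I^A I^B, 1/2 I^B I^B.
Crossing each possibility with the mother I^B I^B and summing P(type AB): 1/2·1/2 + 1/2·0 = 1/4.
Similarly for Rh via the father's Rh distribution: P(Rh+) = 5/8.
Independent loci: 1/4 × 5/8 = 5/32.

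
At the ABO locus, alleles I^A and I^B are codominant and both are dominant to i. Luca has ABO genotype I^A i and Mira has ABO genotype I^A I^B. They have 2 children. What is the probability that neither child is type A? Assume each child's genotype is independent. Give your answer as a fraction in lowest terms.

ABO cross I^A i × I^A I^B → 1/2 A, 1/4 B, 1/4 AB.
So P(type A) = 1/2 per child.
P(not type A) = 1/2 for one child; (1/2)^2 = 1/4.

1/4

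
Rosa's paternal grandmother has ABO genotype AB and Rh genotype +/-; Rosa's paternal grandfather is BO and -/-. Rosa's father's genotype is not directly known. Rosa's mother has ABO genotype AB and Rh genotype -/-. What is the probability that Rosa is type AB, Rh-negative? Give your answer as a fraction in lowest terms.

Rosa's father's ABO genotype from AB × BO: 1/4 AB, 1/4 AO, 1/4 BB, 1/4 BO.
Crossing each possibility with the mother AB and summing P(type AB): 1/4·1/2 + 1/4·1/4 + 1/4·1/2 + 1/4·1/4 = 3/8.
Similarly for Rh via the father's Rh distribution: P(Rh-) = 3/4.
Independent loci: 3/8 × 3/4 = 9/32.

9/32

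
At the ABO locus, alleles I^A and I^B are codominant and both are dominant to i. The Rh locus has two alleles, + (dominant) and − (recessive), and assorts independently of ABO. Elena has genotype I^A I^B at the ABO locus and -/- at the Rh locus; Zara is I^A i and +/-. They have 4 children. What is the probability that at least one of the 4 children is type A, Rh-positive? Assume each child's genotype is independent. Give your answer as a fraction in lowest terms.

ABO cross I^A I^B × I^A i → 1/2 A, 1/4 B, 1/4 AB.
Rh cross -/- × +/- → 1/2 Rh+, 1/2 Rh-; so P(type A, Rh-positive) = 1/2 × 1/2 = 1/4 per child.
P(none) = (3/4)^4 = 81/256; P(at least one) = 1 − 81/256 = 175/256.

175/256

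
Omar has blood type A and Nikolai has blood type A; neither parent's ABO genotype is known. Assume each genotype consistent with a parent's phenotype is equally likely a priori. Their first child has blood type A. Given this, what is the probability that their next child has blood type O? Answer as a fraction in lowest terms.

1/20

Possible genotypes: Omar ∈ {I^A I^A, I^A i}; Nikolai ∈ {I^A I^A, I^A i}.
Weight each parental genotype pair by prior × P(type-A child):
  I^A I^A × I^A I^A: posterior weight 4/15; P(next child type O) = 0.
  I^A I^A × I^A i: posterior weight 4/15; P(next child type O) = 0.
  I^A i × I^A I^A: posterior weight 4/15; P(next child type O) = 0.
  I^A i × I^A i: posterior weight 1/5; P(next child type O) = 1/4.
Weighted sum = 1/20.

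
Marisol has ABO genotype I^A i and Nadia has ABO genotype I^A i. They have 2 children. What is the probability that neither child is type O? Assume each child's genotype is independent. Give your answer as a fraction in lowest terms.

ABO cross I^A i × I^A i → 1/4 O, 3/4 A.
So P(type O) = 1/4 per child.
P(not type O) = 3/4 for one child; (3/4)^2 = 9/16.

9/16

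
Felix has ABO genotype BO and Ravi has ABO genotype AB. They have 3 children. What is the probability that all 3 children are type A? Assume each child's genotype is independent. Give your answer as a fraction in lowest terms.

ABO cross BO × AB → 1/4 A, 1/2 B, 1/4 AB.
So P(type A) = 1/4 per child.
All 3 independent: (1/4)^3 = 1/64.

1/64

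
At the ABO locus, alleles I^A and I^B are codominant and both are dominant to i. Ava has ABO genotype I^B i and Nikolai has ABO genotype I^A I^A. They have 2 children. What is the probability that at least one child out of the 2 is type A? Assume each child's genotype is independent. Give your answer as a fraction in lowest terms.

3/4

ABO cross I^B i × I^A I^A → 1/2 A, 1/2 AB.
So P(type A) = 1/2 per child.
P(none) = (1/2)^2 = 1/4; P(at least one) = 1 − 1/4 = 3/4.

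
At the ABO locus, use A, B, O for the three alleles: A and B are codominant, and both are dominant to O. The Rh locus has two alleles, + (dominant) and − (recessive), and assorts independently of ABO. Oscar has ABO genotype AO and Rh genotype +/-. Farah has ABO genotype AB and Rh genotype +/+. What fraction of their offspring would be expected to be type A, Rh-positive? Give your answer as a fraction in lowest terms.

ABO cross AO × AB → offspring phenotypes: 1/2 A, 1/4 B, 1/4 AB.
Rh cross +/- × +/+ → 1 Rh+.
Independent loci: P(type A, Rh-positive) = 1/2 × 1 = 1/2.

1/2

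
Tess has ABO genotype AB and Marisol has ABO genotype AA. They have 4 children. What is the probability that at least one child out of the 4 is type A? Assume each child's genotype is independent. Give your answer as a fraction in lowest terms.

ABO cross AB × AA → 1/2 A, 1/2 AB.
So P(type A) = 1/2 per child.
P(none) = (1/2)^4 = 1/16; P(at least one) = 1 − 1/16 = 15/16.

15/16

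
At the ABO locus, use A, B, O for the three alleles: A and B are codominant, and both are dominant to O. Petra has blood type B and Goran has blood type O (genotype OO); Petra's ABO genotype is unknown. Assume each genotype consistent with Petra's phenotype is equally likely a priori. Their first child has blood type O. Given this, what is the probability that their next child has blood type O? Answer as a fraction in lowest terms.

1/2

Possible genotypes: Petra ∈ {BB, BO}; Goran ∈ {OO}.
Weight each parental genotype pair by prior × P(type-O child):
  BO × OO: posterior weight 1; P(next child type O) = 1/2.
Weighted sum = 1/2.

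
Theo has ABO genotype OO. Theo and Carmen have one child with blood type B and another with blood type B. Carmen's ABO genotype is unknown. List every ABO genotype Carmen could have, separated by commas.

For each candidate genotype of Carmen, check whether crossing it with OO can produce every observed child phenotype.
  AA → possible child types {A} ✗
  AB → possible child types {A, B} ✓
  AO → possible child types {O, A} ✗
  BB → possible child types {B} ✓
  BO → possible child types {O, B} ✓
  OO → possible child types {O} ✗

AB, BB, BO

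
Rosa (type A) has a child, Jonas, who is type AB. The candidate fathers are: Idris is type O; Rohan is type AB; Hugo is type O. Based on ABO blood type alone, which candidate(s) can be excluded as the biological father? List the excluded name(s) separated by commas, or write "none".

A candidate is excluded only if no genotype consistent with his phenotype could produce a type AB child with a type A mother.
Idris (type O): no genotype consistent with that phenotype can produce a type-AB child with a type-A mother.
Hugo (type O): no genotype consistent with that phenotype can produce a type-AB child with a type-A mother.

Idris, Hugo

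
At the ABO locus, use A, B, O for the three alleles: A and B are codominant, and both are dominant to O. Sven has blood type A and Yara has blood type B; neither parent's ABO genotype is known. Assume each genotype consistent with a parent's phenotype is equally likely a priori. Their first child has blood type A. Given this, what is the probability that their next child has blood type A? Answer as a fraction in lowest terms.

5/12

Possible genotypes: Sven ∈ {AA, AO}; Yara ∈ {BB, BO}.
Weight each parental genotype pair by prior × P(type-A child):
  AA × BO: posterior weight 2/3; P(next child type A) = 1/2.
  AO × BO: posterior weight 1/3; P(next child type A) = 1/4.
Weighted sum = 5/12.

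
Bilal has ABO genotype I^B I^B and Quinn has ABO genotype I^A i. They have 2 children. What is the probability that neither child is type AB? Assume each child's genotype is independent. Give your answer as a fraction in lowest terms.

1/4

ABO cross I^B I^B × I^A i → 1/2 B, 1/2 AB.
So P(type AB) = 1/2 per child.
P(not type AB) = 1/2 for one child; (1/2)^2 = 1/4.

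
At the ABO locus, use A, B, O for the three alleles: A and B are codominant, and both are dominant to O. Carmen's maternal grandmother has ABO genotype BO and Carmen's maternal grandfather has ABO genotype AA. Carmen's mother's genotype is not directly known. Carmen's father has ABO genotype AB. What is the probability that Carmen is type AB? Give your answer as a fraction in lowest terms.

Carmen's mother's ABO genotype from BO × AA: 1/2 AB, 1/2 AO.
Crossing each possibility with the father AB and summing P(type AB): 1/2·1/2 + 1/2·1/4 = 3/8.

3/8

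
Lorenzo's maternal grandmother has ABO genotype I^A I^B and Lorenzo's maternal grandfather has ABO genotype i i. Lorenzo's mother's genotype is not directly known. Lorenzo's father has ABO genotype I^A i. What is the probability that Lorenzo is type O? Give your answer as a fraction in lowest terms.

Lorenzo's mother's ABO genotype from I^A I^B × i i: 1/2 I^A i, 1/2 I^B i.
Crossing each possibility with the father I^A i and summing P(type O): 1/2·1/4 + 1/2·1/4 = 1/4.

1/4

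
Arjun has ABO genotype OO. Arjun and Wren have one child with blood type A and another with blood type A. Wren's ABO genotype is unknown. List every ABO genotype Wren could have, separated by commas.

AA, AB, AO

For each candidate genotype of Wren, check whether crossing it with OO can produce every observed child phenotype.
  AA → possible child types {A} ✓
  AB → possible child types {A, B} ✓
  AO → possible child types {O, A} ✓
  BB → possible child types {B} ✗
  BO → possible child types {O, B} ✗
  OO → possible child types {O} ✗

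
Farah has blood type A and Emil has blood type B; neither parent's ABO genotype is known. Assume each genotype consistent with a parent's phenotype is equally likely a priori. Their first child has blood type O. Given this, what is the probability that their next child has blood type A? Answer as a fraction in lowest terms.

Possible genotypes: Farah ∈ {AA, AO}; Emil ∈ {BB, BO}.
Weight each parental genotype pair by prior × P(type-O child):
  AO × BO: posterior weight 1; P(next child type A) = 1/4.
Weighted sum = 1/4.

1/4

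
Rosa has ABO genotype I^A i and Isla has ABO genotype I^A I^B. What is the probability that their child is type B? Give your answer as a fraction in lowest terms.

1/4

ABO cross I^A i × I^A I^B → offspring phenotypes: 1/2 A, 1/4 B, 1/4 AB.
So P(type B) = 1/4.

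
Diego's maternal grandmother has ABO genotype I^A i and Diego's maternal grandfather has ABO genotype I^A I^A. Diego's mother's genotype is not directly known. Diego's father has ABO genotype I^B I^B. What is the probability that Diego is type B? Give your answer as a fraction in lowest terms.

Diego's mother's ABO genotype from I^A i × I^A I^A: 1/2 I^A I^A, 1/2 I^A i.
Crossing each possibility with the father I^B I^B and summing P(type B): 1/2·0 + 1/2·1/2 = 1/4.

1/4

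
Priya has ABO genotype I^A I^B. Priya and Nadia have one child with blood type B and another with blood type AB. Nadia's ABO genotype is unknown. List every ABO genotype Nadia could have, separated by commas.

For each candidate genotype of Nadia, check whether crossing it with I^A I^B can produce every observed child phenotype.
  I^A I^A → possible child types {A, AB} ✗
  I^A I^B → possible child types {A, B, AB} ✓
  I^A i → possible child types {A, B, AB} ✓
  I^B I^B → possible child types {B, AB} ✓
  I^B i → possible child types {A, B, AB} ✓
  i i → possible child types {A, B} ✗

I^A I^B, I^A i, I^B I^B, I^B i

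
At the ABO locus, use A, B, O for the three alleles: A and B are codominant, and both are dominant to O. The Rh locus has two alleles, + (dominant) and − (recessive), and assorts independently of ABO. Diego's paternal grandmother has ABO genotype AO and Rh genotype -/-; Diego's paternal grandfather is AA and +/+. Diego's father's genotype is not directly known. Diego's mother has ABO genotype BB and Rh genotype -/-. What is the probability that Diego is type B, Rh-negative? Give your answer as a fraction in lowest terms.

1/8

Diego's father's ABO genotype from AO × AA: 1/2 AA, 1/2 AO.
Crossing each possibility with the mother BB and summing P(type B): 1/2·0 + 1/2·1/2 = 1/4.
Similarly for Rh via the father's Rh distribution: P(Rh-) = 1/2.
Independent loci: 1/4 × 1/2 = 1/8.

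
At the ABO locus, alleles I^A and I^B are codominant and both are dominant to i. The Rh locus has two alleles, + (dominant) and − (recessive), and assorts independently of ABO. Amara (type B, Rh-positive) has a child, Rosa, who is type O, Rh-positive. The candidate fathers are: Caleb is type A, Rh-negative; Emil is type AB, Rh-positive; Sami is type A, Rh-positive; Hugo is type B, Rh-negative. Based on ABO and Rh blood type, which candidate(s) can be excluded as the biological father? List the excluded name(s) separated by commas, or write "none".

A candidate is excluded only if no genotype consistent with his phenotype could produce a type O, Rh-positive child with a type B, Rh-positive mother.
Emil (type AB, Rh+): no genotype consistent with that phenotype can produce a type-O Rh+ child with a type-B mother.

Emil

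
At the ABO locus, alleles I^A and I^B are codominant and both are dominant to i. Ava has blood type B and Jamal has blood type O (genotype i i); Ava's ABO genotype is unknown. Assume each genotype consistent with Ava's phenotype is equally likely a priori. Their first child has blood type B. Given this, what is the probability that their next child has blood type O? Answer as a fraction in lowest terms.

Possible genotypes: Ava ∈ {I^B I^B, I^B i}; Jamal ∈ {i i}.
Weight each parental genotype pair by prior × P(type-B child):
  I^B I^B × i i: posterior weight 2/3; P(next child type O) = 0.
  I^B i × i i: posterior weight 1/3; P(next child type O) = 1/2.
Weighted sum = 1/6.

1/6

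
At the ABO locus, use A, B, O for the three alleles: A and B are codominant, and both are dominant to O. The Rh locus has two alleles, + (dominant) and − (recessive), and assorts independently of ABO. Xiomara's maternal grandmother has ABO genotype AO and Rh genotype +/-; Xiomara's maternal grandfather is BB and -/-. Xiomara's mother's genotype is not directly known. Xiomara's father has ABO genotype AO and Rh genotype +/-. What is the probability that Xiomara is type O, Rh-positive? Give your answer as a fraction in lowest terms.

5/64

Xiomara's mother's ABO genotype from AO × BB: 1/2 AB, 1/2 BO.
Crossing each possibility with the father AO and summing P(type O): 1/2·0 + 1/2·1/4 = 1/8.
Similarly for Rh via the mother's Rh distribution: P(Rh+) = 5/8.
Independent loci: 1/8 × 5/8 = 5/64.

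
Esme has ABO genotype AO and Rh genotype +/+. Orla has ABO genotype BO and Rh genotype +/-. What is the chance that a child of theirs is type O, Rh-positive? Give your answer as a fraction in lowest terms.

1/4

ABO cross AO × BO → offspring phenotypes: 1/4 O, 1/4 A, 1/4 B, 1/4 AB.
Rh cross +/+ × +/- → 1 Rh+.
Independent loci: P(type O, Rh-positive) = 1/4 × 1 = 1/4.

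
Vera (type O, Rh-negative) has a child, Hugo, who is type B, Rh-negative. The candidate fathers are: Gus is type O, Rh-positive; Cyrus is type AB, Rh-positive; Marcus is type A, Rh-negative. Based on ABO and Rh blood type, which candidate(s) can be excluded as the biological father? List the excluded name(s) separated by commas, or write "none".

Gus, Marcus

A candidate is excluded only if no genotype consistent with his phenotype could produce a type B, Rh-negative child with a type O, Rh-negative mother.
Gus (type O, Rh+): no genotype consistent with that phenotype can produce a type-B Rh- child with a type-O mother.
Marcus (type A, Rh-): no genotype consistent with that phenotype can produce a type-B Rh- child with a type-O mother.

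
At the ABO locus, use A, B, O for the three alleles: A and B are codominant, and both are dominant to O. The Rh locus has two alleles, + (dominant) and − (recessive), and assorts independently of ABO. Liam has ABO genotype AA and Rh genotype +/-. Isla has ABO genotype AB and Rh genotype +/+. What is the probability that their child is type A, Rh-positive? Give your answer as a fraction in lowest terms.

ABO cross AA × AB → offspring phenotypes: 1/2 A, 1/2 AB.
Rh cross +/- × +/+ → 1 Rh+.
Independent loci: P(type A, Rh-positive) = 1/2 × 1 = 1/2.

1/2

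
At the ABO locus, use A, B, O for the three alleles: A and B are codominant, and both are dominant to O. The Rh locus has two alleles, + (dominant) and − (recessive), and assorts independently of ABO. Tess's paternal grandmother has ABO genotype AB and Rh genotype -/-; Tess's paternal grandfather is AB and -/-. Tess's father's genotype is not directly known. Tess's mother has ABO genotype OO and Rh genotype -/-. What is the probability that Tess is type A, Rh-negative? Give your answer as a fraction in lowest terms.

1/2

Tess's father's ABO genotype from AB × AB: 1/4 AA, 1/2 AB, 1/4 BB.
Crossing each possibility with the mother OO and summing P(type A): 1/4·1 + 1/2·1/2 + 1/4·0 = 1/2.
Similarly for Rh via the father's Rh distribution: P(Rh-) = 1.
Independent loci: 1/2 × 1 = 1/2.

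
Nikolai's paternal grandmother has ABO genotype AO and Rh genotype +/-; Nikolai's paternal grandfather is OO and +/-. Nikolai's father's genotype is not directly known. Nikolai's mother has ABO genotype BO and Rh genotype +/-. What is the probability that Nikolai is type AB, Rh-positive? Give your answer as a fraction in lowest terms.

3/32

Nikolai's father's ABO genotype from AO × OO: 1/2 AO, 1/2 OO.
Crossing each possibility with the mother BO and summing P(type AB): 1/2·1/4 + 1/2·0 = 1/8.
Similarly for Rh via the father's Rh distribution: P(Rh+) = 3/4.
Independent loci: 1/8 × 3/4 = 3/32.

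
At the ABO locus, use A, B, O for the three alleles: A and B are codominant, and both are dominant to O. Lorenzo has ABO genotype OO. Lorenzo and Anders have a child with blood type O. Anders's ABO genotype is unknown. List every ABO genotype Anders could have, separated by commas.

For each candidate genotype of Anders, check whether crossing it with OO can produce every observed child phenotype.
  AA → possible child types {A} ✗
  AB → possible child types {A, B} ✗
  AO → possible child types {O, A} ✓
  BB → possible child types {B} ✗
  BO → possible child types {O, B} ✓
  OO → possible child types {O} ✓

AO, BO, OO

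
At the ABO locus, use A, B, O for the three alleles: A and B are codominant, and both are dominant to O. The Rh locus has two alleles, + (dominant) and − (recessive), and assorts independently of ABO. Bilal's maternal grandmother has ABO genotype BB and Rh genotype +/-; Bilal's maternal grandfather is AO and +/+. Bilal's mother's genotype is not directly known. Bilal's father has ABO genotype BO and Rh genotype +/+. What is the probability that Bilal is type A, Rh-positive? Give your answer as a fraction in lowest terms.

1/8

Bilal's mother's ABO genotype from BB × AO: 1/2 AB, 1/2 BO.
Crossing each possibility with the father BO and summing P(type A): 1/2·1/4 + 1/2·0 = 1/8.
Similarly for Rh via the mother's Rh distribution: P(Rh+) = 1.
Independent loci: 1/8 × 1 = 1/8.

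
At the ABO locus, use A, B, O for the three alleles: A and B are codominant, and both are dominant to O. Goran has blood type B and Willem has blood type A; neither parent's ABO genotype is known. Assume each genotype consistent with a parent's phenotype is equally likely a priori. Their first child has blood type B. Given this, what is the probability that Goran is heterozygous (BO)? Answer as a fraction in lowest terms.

Possible genotypes: Goran ∈ {BB, BO}; Willem ∈ {AA, AO}.
Weight each parental genotype pair by prior × P(type-B child):
  BB × AO: posterior weight 2/3.
  BO × AO: posterior weight 1/3.
Sum the posterior weight over pairs where Goran is BO: 1/3.

1/3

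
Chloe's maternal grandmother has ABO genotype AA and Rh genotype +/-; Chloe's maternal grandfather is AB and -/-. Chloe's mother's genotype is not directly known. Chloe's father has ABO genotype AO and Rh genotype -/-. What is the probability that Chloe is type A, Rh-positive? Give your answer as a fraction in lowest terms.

Chloe's mother's ABO genotype from AA × AB: 1/2 AA, 1/2 AB.
Crossing each possibility with the father AO and summing P(type A): 1/2·1 + 1/2·1/2 = 3/4.
Similarly for Rh via the mother's Rh distribution: P(Rh+) = 1/4.
Independent loci: 3/4 × 1/4 = 3/16.

3/16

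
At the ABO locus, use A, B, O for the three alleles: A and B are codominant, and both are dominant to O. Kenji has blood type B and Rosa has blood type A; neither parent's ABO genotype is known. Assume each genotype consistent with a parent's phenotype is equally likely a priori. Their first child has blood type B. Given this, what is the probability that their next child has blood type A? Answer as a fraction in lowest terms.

1/12

Possible genotypes: Kenji ∈ {BB, BO}; Rosa ∈ {AA, AO}.
Weight each parental genotype pair by prior × P(type-B child):
  BB × AO: posterior weight 2/3; P(next child type A) = 0.
  BO × AO: posterior weight 1/3; P(next child type A) = 1/4.
Weighted sum = 1/12.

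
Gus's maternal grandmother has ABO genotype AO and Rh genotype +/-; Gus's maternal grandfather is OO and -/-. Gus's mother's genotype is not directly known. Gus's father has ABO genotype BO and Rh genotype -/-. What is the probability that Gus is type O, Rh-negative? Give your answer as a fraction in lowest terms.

Gus's mother's ABO genotype from AO × OO: 1/2 AO, 1/2 OO.
Crossing each possibility with the father BO and summing P(type O): 1/2·1/4 + 1/2·1/2 = 3/8.
Similarly for Rh via the mother's Rh distribution: P(Rh-) = 3/4.
Independent loci: 3/8 × 3/4 = 9/32.

9/32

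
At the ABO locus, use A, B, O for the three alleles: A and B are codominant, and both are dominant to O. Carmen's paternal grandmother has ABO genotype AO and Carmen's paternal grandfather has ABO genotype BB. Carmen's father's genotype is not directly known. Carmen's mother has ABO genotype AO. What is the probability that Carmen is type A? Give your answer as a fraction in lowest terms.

3/8

Carmen's father's ABO genotype from AO × BB: 1/2 AB, 1/2 BO.
Crossing each possibility with the mother AO and summing P(type A): 1/2·1/2 + 1/2·1/4 = 3/8.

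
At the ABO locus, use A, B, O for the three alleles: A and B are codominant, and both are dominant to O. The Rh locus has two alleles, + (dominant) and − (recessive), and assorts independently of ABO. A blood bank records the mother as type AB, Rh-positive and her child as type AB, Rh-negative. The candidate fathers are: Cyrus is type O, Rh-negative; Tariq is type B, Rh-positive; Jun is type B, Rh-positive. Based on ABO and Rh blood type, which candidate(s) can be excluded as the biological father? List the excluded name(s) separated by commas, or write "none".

Cyrus

A candidate is excluded only if no genotype consistent with his phenotype could produce a type AB, Rh-negative child with a type AB, Rh-positive mother.
Cyrus (type O, Rh-): no genotype consistent with that phenotype can produce a type-AB Rh- child with a type-AB mother.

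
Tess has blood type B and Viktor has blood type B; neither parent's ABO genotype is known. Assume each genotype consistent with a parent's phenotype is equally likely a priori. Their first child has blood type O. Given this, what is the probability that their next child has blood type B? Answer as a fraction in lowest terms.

3/4

Possible genotypes: Tess ∈ {BB, BO}; Viktor ∈ {BB, BO}.
Weight each parental genotype pair by prior × P(type-O child):
  BO × BO: posterior weight 1; P(next child type B) = 3/4.
Weighted sum = 3/4.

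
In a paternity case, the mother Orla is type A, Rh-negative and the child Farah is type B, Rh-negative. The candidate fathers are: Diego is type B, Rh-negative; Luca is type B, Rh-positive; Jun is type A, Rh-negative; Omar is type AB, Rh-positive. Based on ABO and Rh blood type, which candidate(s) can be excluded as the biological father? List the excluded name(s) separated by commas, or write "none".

A candidate is excluded only if no genotype consistent with his phenotype could produce a type B, Rh-negative child with a type A, Rh-negative mother.
Jun (type A, Rh-): no genotype consistent with that phenotype can produce a type-B Rh- child with a type-A mother.

Jun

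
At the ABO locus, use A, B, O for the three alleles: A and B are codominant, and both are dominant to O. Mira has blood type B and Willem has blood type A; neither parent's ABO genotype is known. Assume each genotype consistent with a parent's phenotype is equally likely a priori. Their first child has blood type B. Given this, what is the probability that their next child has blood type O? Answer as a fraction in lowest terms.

1/12

Possible genotypes: Mira ∈ {BB, BO}; Willem ∈ {AA, AO}.
Weight each parental genotype pair by prior × P(type-B child):
  BB × AO: posterior weight 2/3; P(next child type O) = 0.
  BO × AO: posterior weight 1/3; P(next child type O) = 1/4.
Weighted sum = 1/12.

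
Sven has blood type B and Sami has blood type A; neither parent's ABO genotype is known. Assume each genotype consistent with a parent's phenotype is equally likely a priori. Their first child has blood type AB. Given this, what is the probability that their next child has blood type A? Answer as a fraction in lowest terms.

5/36

Possible genotypes: Sven ∈ {BB, BO}; Sami ∈ {AA, AO}.
Weight each parental genotype pair by prior × P(type-AB child):
  BB × AA: posterior weight 4/9; P(next child type A) = 0.
  BB × AO: posterior weight 2/9; P(next child type A) = 0.
  BO × AA: posterior weight 2/9; P(next child type A) = 1/2.
  BO × AO: posterior weight 1/9; P(next child type A) = 1/4.
Weighted sum = 5/36.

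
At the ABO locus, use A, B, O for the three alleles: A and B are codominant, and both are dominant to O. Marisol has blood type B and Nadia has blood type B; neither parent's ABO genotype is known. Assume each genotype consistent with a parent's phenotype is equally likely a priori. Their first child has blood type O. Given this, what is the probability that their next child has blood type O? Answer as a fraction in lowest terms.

1/4

Possible genotypes: Marisol ∈ {BB, BO}; Nadia ∈ {BB, BO}.
Weight each parental genotype pair by prior × P(type-O child):
  BO × BO: posterior weight 1; P(next child type O) = 1/4.
Weighted sum = 1/4.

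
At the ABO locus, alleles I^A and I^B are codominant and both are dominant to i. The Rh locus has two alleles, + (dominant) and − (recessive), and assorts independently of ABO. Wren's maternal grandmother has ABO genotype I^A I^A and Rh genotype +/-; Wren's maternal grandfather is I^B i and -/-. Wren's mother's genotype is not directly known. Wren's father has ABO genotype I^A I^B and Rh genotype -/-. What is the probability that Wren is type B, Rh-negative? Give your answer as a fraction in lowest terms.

Wren's mother's ABO genotype from I^A I^A × I^B i: 1/2 I^A I^B, 1/2 I^A i.
Crossing each possibility with the father I^A I^B and summing P(type B): 1/2·1/4 + 1/2·1/4 = 1/4.
Similarly for Rh via the mother's Rh distribution: P(Rh-) = 3/4.
Independent loci: 1/4 × 3/4 = 3/16.

3/16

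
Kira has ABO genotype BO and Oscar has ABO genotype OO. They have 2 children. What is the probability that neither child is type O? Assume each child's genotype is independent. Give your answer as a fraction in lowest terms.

ABO cross BO × OO → 1/2 O, 1/2 B.
So P(type O) = 1/2 per child.
P(not type O) = 1/2 for one child; (1/2)^2 = 1/4.

1/4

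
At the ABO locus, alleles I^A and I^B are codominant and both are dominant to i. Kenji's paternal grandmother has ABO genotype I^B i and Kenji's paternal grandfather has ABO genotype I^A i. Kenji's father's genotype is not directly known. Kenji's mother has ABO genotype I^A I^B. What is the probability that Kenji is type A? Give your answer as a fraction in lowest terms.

Kenji's father's ABO genotype from I^B i × I^A i: 1/4 I^A I^B, 1/4 I^A i, 1/4 I^B i, 1/4 i i.
Crossing each possibility with the mother I^A I^B and summing P(type A): 1/4·1/4 + 1/4·1/2 + 1/4·1/4 + 1/4·1/2 = 3/8.

3/8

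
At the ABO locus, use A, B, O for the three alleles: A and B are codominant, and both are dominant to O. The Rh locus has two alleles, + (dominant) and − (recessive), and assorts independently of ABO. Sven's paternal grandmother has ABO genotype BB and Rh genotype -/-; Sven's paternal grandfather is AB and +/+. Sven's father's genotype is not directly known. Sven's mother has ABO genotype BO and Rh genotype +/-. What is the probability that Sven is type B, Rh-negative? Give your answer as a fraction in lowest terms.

3/16

Sven's father's ABO genotype from BB × AB: 1/2 AB, 1/2 BB.
Crossing each possibility with the mother BO and summing P(type B): 1/2·1/2 + 1/2·1 = 3/4.
Similarly for Rh via the father's Rh distribution: P(Rh-) = 1/4.
Independent loci: 3/4 × 1/4 = 3/16.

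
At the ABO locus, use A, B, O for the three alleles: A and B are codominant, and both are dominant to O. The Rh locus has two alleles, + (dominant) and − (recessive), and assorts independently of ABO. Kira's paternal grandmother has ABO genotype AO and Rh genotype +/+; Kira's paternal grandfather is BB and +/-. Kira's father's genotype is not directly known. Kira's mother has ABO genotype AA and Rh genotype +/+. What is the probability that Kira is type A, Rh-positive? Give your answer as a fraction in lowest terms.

Kira's father's ABO genotype from AO × BB: 1/2 AB, 1/2 BO.
Crossing each possibility with the mother AA and summing P(type A): 1/2·1/2 + 1/2·1/2 = 1/2.
Similarly for Rh via the father's Rh distribution: P(Rh+) = 1.
Independent loci: 1/2 × 1 = 1/2.

1/2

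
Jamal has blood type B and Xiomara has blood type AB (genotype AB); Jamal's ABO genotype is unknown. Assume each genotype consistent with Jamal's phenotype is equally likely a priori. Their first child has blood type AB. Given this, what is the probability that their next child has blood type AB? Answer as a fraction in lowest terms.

5/12

Possible genotypes: Jamal ∈ {BB, BO}; Xiomara ∈ {AB}.
Weight each parental genotype pair by prior × P(type-AB child):
  BB × AB: posterior weight 2/3; P(next child type AB) = 1/2.
  BO × AB: posterior weight 1/3; P(next child type AB) = 1/4.
Weighted sum = 5/12.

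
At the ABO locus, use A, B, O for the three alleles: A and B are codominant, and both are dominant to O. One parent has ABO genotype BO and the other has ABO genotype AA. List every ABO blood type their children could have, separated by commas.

Gametes from BO × AA give offspring ABO genotypes AB, AO, i.e. phenotypes A, AB.

A, AB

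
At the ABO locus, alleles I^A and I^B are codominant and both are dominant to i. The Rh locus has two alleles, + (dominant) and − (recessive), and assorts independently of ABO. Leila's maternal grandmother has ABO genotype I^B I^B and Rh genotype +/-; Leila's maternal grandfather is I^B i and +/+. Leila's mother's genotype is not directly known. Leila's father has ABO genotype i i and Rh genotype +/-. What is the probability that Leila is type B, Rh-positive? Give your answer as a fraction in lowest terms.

21/32

Leila's mother's ABO genotype from I^B I^B × I^B i: 1/2 I^B I^B, 1/2 I^B i.
Crossing each possibility with the father i i and summing P(type B): 1/2·1 + 1/2·1/2 = 3/4.
Similarly for Rh via the mother's Rh distribution: P(Rh+) = 7/8.
Independent loci: 3/4 × 7/8 = 21/32.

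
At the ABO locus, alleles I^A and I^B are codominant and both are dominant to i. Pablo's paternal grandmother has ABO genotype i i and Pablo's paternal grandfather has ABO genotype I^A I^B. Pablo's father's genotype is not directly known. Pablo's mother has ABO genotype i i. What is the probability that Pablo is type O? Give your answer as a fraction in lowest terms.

1/2

Pablo's father's ABO genotype from i i × I^A I^B: 1/2 I^A i, 1/2 I^B i.
Crossing each possibility with the mother i i and summing P(type O): 1/2·1/2 + 1/2·1/2 = 1/2.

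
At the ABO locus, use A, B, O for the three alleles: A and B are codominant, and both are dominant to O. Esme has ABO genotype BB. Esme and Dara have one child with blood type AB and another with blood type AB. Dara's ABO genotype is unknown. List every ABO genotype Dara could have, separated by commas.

AA, AB, AO

For each candidate genotype of Dara, check whether crossing it with BB can produce every observed child phenotype.
  AA → possible child types {AB} ✓
  AB → possible child types {B, AB} ✓
  AO → possible child types {B, AB} ✓
  BB → possible child types {B} ✗
  BO → possible child types {B} ✗
  OO → possible child types {B} ✗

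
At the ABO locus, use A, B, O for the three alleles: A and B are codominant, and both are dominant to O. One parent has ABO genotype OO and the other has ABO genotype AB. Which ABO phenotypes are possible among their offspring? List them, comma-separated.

A, B

Gametes from OO × AB give offspring ABO genotypes AO, BO, i.e. phenotypes A, B.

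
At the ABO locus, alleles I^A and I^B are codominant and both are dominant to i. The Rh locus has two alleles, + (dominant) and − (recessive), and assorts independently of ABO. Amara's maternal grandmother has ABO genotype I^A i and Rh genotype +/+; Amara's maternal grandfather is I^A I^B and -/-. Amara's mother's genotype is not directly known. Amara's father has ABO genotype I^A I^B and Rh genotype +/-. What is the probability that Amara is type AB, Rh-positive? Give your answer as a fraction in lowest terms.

Amara's mother's ABO genotype from I^A i × I^A I^B: 1/4 I^A I^A, 1/4 I^A I^B, 1/4 I^A i, 1/4 I^B i.
Crossing each possibility with the father I^A I^B and summing P(type AB): 1/4·1/2 + 1/4·1/2 + 1/4·1/4 + 1/4·1/4 = 3/8.
Similarly for Rh via the mother's Rh distribution: P(Rh+) = 3/4.
Independent loci: 3/8 × 3/4 = 9/32.

9/32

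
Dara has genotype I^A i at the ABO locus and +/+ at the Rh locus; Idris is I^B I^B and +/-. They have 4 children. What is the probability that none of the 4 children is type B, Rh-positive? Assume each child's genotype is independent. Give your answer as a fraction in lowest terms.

1/16

ABO cross I^A i × I^B I^B → 1/2 B, 1/2 AB.
Rh cross +/+ × +/- → 1 Rh+; so P(type B, Rh-positive) = 1/2 × 1 = 1/2 per child.
P(not type B, Rh-positive) = 1/2 for one child; (1/2)^4 = 1/16.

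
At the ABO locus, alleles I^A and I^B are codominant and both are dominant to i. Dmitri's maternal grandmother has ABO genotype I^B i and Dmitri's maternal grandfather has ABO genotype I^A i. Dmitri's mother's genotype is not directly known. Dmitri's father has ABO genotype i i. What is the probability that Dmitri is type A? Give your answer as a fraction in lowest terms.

1/4

Dmitri's mother's ABO genotype from I^B i × I^A i: 1/4 I^A I^B, 1/4 I^A i, 1/4 I^B i, 1/4 i i.
Crossing each possibility with the father i i and summing P(type A): 1/4·1/2 + 1/4·1/2 + 1/4·0 + 1/4·0 = 1/4.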